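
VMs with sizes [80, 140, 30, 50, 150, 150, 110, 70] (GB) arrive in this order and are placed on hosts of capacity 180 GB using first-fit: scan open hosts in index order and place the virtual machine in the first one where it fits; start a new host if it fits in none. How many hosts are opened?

  80 → host 1 (new)  [load 80/180]
  140 → host 2 (new)  [load 140/180]
  30 → host 1  [load 110/180]
  50 → host 1  [load 160/180]
  150 → host 3 (new)  [load 150/180]
  150 → host 4 (new)  [load 150/180]
  110 → host 5 (new)  [load 110/180]
  70 → host 5  [load 180/180]
5 hosts opened.

5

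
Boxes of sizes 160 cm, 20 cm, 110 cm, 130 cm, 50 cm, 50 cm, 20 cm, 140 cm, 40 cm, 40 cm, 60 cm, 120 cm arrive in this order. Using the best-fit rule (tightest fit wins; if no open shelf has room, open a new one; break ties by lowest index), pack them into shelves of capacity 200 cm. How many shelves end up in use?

5

  160 → shelf 1 (new)  [load 160/200]
  20 → shelf 1  [load 180/200]
  110 → shelf 2 (new)  [load 110/200]
  130 → shelf 3 (new)  [load 130/200]
  50 → shelf 3  [load 180/200]
  50 → shelf 2  [load 160/200]
  20 → shelf 1  [load 200/200]
  140 → shelf 4 (new)  [load 140/200]
  40 → shelf 2  [load 200/200]
  40 → shelf 4  [load 180/200]
  60 → shelf 5 (new)  [load 60/200]
  120 → shelf 5  [load 180/200]
5 shelves opened.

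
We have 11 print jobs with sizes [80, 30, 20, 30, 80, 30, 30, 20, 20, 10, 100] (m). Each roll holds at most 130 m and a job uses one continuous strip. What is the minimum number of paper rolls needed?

Total = 100 + 80 + 80 + 30 + 30 + 30 + 30 + 20 + 20 + 20 + 10 = 450 m.
Lower bound: ⌈450/130⌉ = 4 paper rolls.
A packing using 4 paper rolls:
  roll 1: 100 + 30 = 130
  roll 2: 80 + 30 + 20 = 130
  roll 3: 80 + 30 + 20 = 130
  roll 4: 30 + 20 + 10 = 60
This matches the lower bound, so 4 is optimal.

4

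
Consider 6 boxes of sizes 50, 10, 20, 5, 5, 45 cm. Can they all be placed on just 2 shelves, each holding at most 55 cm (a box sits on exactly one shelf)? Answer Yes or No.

Total = 135 cm; ⌈135/55⌉ = 3.
At least 3 shelves are required, but only 2 are allowed.

No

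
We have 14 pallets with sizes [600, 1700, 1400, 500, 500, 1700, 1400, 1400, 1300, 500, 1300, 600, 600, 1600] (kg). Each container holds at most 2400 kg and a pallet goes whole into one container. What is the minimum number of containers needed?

Total = 1700 + 1700 + 1600 + 1400 + 1400 + 1400 + 1300 + 1300 + 600 + 600 + 600 + 500 + 500 + 500 = 15100 kg.
Lower bound: ⌈15100/2400⌉ = 7 containers.
Also, 8 pallets each exceed 1200 kg, and no two of those can share a container, so at least 8 containers are needed.
A packing using 8 containers:
  container 1: 1700 + 600 = 2300
  container 2: 1700 + 600 = 2300
  container 3: 1600 + 600 = 2200
  container 4: 1400 + 500 + 500 = 2400
  container 5: 1400 + 500 = 1900
  container 6: 1400 = 1400
  container 7: 1300 = 1300
  container 8: 1300 = 1300
This matches the lower bound, so 8 is optimal.

8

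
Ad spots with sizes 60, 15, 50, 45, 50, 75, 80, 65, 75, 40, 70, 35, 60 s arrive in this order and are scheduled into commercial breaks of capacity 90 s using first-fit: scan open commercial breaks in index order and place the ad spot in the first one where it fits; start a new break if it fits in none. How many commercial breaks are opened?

  60 → break 1 (new)  [load 60/90]
  15 → break 1  [load 75/90]
  50 → break 2 (new)  [load 50/90]
  45 → break 3 (new)  [load 45/90]
  50 → break 4 (new)  [load 50/90]
  75 → break 5 (new)  [load 75/90]
  80 → break 6 (new)  [load 80/90]
  65 → break 7 (new)  [load 65/90]
  75 → break 8 (new)  [load 75/90]
  40 → break 2  [load 90/90]
  70 → break 9 (new)  [load 70/90]
  35 → break 3  [load 80/90]
  60 → break 10 (new)  [load 60/90]
10 commercial breaks opened.

10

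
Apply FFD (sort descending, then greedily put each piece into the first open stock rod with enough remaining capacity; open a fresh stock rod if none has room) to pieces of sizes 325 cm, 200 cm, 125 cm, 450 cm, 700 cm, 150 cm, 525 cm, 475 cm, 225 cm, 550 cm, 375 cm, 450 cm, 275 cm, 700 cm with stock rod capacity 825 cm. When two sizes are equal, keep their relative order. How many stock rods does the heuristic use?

7

Sorted descending: 700, 700, 550, 525, 475, 450, 450, 375, 325, 275, 225, 200, 150, 125.
  700 → stock rod 1 (new)  [load 700/825]
  700 → stock rod 2 (new)  [load 700/825]
  550 → stock rod 3 (new)  [load 550/825]
  525 → stock rod 4 (new)  [load 525/825]
  475 → stock rod 5 (new)  [load 475/825]
  450 → stock rod 6 (new)  [load 450/825]
  450 → stock rod 7 (new)  [load 450/825]
  375 → stock rod 6  [load 825/825]
  325 → stock rod 5  [load 800/825]
  275 → stock rod 3  [load 825/825]
  225 → stock rod 4  [load 750/825]
  200 → stock rod 7  [load 650/825]
  150 → stock rod 7  [load 800/825]
  125 → stock rod 1  [load 825/825]
7 stock rods opened.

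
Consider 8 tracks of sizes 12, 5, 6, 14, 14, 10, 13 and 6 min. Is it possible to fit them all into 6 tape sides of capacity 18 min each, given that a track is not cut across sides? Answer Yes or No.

A valid assignment using 5 tape sides:
  side 1: 14 = 14
  side 2: 14 = 14
  side 3: 13 + 5 = 18
  side 4: 12 + 6 = 18
  side 5: 10 + 6 = 16
That uses only 5 ≤ 6, so 6 tape sides are enough.

Yes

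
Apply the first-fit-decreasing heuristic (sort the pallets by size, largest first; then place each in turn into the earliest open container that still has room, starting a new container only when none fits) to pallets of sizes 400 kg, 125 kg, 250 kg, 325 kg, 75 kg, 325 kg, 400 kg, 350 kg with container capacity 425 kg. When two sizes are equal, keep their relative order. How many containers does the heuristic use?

6

Sorted descending: 400, 400, 350, 325, 325, 250, 125, 75.
  400 → container 1 (new)  [load 400/425]
  400 → container 2 (new)  [load 400/425]
  350 → container 3 (new)  [load 350/425]
  325 → container 4 (new)  [load 325/425]
  325 → container 5 (new)  [load 325/425]
  250 → container 6 (new)  [load 250/425]
  125 → container 6  [load 375/425]
  75 → container 3  [load 425/425]
6 containers opened.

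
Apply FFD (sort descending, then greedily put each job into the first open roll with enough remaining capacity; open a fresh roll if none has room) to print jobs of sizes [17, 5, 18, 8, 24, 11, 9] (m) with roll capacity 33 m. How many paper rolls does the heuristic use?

Sorted descending: 24, 18, 17, 11, 9, 8, 5.
  24 → roll 1 (new)  [load 24/33]
  18 → roll 2 (new)  [load 18/33]
  17 → roll 3 (new)  [load 17/33]
  11 → roll 2  [load 29/33]
  9 → roll 1  [load 33/33]
  8 → roll 3  [load 25/33]
  5 → roll 3  [load 30/33]
3 paper rolls opened.

3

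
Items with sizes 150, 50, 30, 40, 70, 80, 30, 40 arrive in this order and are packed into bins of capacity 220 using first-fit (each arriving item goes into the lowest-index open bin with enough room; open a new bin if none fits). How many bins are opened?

  150 → bin 1 (new)  [load 150/220]
  50 → bin 1  [load 200/220]
  30 → bin 2 (new)  [load 30/220]
  40 → bin 2  [load 70/220]
  70 → bin 2  [load 140/220]
  80 → bin 2  [load 220/220]
  30 → bin 3 (new)  [load 30/220]
  40 → bin 3  [load 70/220]
3 bins opened.

3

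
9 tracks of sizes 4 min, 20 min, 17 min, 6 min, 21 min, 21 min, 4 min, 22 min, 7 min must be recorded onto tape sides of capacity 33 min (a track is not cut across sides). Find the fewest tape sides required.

Total = 22 + 21 + 21 + 20 + 17 + 7 + 6 + 4 + 4 = 122 min.
Lower bound: ⌈122/33⌉ = 4 tape sides.
Also, 5 tracks each exceed 33/2 min, and no two of those can share a side, so at least 5 tape sides are needed.
A packing using 5 tape sides:
  side 1: 22 + 7 + 4 = 33
  side 2: 21 + 6 + 4 = 31
  side 3: 21 = 21
  side 4: 20 = 20
  side 5: 17 = 17
This matches the lower bound, so 5 is optimal.

5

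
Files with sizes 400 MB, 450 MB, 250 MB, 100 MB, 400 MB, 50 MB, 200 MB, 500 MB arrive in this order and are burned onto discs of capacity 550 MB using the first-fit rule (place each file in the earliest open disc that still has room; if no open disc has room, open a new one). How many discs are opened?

  400 → disc 1 (new)  [load 400/550]
  450 → disc 2 (new)  [load 450/550]
  250 → disc 3 (new)  [load 250/550]
  100 → disc 1  [load 500/550]
  400 → disc 4 (new)  [load 400/550]
  50 → disc 1  [load 550/550]
  200 → disc 3  [load 450/550]
  500 → disc 5 (new)  [load 500/550]
5 discs opened.

5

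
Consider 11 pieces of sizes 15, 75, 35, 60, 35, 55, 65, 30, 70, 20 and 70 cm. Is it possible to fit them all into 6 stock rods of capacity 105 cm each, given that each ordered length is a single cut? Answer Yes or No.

Yes

A valid assignment using 6 stock rods:
  stock rod 1: 75 + 30 = 105
  stock rod 2: 70 + 35 = 105
  stock rod 3: 70 + 35 = 105
  stock rod 4: 65 + 20 + 15 = 100
  stock rod 5: 60 = 60
  stock rod 6: 55 = 55
Every load is within 105 cm, so 6 stock rods suffice.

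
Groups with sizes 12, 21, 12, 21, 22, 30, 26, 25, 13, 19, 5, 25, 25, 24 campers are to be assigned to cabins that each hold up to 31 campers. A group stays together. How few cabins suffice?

Total = 30 + 26 + 25 + 25 + 25 + 24 + 22 + 21 + 21 + 19 + 13 + 12 + 12 + 5 = 280 campers.
Lower bound: ⌈280/31⌉ = 10 cabins.
A packing using 11 cabins:
  cabin 1: 30 = 30
  cabin 2: 26 + 5 = 31
  cabin 3: 25 = 25
  cabin 4: 25 = 25
  cabin 5: 25 = 25
  cabin 6: 24 = 24
  cabin 7: 22 = 22
  cabin 8: 21 = 21
  cabin 9: 21 = 21
  cabin 10: 19 + 12 = 31
  cabin 11: 13 + 12 = 25
No arrangement into 10 cabins stays within capacity, so 11 is optimal.

11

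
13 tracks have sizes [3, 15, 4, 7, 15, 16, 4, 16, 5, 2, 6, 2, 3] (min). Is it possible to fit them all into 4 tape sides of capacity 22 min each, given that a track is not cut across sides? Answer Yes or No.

No

Total = 98 min; ⌈98/22⌉ = 5.
At least 5 tape sides are required, but only 4 are allowed.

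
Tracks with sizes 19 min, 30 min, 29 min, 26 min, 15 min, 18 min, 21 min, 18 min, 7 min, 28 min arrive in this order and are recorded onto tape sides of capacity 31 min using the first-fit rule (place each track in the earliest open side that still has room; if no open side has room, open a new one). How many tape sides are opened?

9

  19 → side 1 (new)  [load 19/31]
  30 → side 2 (new)  [load 30/31]
  29 → side 3 (new)  [load 29/31]
  26 → side 4 (new)  [load 26/31]
  15 → side 5 (new)  [load 15/31]
  18 → side 6 (new)  [load 18/31]
  21 → side 7 (new)  [load 21/31]
  18 → side 8 (new)  [load 18/31]
  7 → side 1  [load 26/31]
  28 → side 9 (new)  [load 28/31]
9 tape sides opened.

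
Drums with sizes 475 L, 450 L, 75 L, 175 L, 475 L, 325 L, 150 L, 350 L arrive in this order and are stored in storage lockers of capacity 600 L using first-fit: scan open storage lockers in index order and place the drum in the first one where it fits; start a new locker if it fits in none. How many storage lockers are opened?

5

  475 → locker 1 (new)  [load 475/600]
  450 → locker 2 (new)  [load 450/600]
  75 → locker 1  [load 550/600]
  175 → locker 3 (new)  [load 175/600]
  475 → locker 4 (new)  [load 475/600]
  325 → locker 3  [load 500/600]
  150 → locker 2  [load 600/600]
  350 → locker 5 (new)  [load 350/600]
5 storage lockers opened.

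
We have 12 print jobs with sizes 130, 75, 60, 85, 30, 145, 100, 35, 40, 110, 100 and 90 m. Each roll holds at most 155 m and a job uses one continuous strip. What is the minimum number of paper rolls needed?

Total = 145 + 130 + 110 + 100 + 100 + 90 + 85 + 75 + 60 + 40 + 35 + 30 = 1000 m.
Lower bound: ⌈1000/155⌉ = 7 paper rolls.
A packing using 8 paper rolls:
  roll 1: 145 = 145
  roll 2: 130 = 130
  roll 3: 110 + 40 = 150
  roll 4: 100 + 35 = 135
  roll 5: 100 + 30 = 130
  roll 6: 90 + 60 = 150
  roll 7: 85 = 85
  roll 8: 75 = 75
No arrangement into 7 paper rolls stays within capacity, so 8 is optimal.

8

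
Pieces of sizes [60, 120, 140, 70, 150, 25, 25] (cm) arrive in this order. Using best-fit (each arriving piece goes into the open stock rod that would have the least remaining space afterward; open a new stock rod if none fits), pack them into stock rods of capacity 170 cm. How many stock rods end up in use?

  60 → stock rod 1 (new)  [load 60/170]
  120 → stock rod 2 (new)  [load 120/170]
  140 → stock rod 3 (new)  [load 140/170]
  70 → stock rod 1  [load 130/170]
  150 → stock rod 4 (new)  [load 150/170]
  25 → stock rod 3  [load 165/170]
  25 → stock rod 1  [load 155/170]
4 stock rods opened.

4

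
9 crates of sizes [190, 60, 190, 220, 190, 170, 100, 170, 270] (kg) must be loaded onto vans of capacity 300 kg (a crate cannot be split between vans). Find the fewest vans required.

Total = 270 + 220 + 190 + 190 + 190 + 170 + 170 + 100 + 60 = 1560 kg.
Lower bound: ⌈1560/300⌉ = 6 vans.
Also, 7 crates each exceed 150 kg, and no two of those can share a van, so at least 7 vans are needed.
A packing using 7 vans:
  van 1: 270 = 270
  van 2: 220 + 60 = 280
  van 3: 190 + 100 = 290
  van 4: 190 = 190
  van 5: 190 = 190
  van 6: 170 = 170
  van 7: 170 = 170
This matches the lower bound, so 7 is optimal.

7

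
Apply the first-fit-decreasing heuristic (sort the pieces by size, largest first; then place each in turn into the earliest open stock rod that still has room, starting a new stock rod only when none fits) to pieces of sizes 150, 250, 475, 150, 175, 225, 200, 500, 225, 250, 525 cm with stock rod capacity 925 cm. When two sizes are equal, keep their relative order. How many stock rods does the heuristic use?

Sorted descending: 525, 500, 475, 250, 250, 225, 225, 200, 175, 150, 150.
  525 → stock rod 1 (new)  [load 525/925]
  500 → stock rod 2 (new)  [load 500/925]
  475 → stock rod 3 (new)  [load 475/925]
  250 → stock rod 1  [load 775/925]
  250 → stock rod 2  [load 750/925]
  225 → stock rod 3  [load 700/925]
  225 → stock rod 3  [load 925/925]
  200 → stock rod 4 (new)  [load 200/925]
  175 → stock rod 2  [load 925/925]
  150 → stock rod 1  [load 925/925]
  150 → stock rod 4  [load 350/925]
4 stock rods opened.

4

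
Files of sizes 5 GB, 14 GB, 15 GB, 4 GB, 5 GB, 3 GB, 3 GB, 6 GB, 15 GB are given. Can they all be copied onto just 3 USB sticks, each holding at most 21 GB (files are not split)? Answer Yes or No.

No

Total = 70 GB; ⌈70/21⌉ = 4.
At least 4 USB sticks are required, but only 3 are allowed.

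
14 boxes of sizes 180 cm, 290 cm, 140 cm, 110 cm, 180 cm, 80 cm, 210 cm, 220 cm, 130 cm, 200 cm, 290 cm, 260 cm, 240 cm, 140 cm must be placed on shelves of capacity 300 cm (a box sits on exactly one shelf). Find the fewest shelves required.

Total = 290 + 290 + 260 + 240 + 220 + 210 + 200 + 180 + 180 + 140 + 140 + 130 + 110 + 80 = 2670 cm.
Lower bound: ⌈2670/300⌉ = 9 shelves.
A packing using 11 shelves:
  shelf 1: 290 = 290
  shelf 2: 290 = 290
  shelf 3: 260 = 260
  shelf 4: 240 = 240
  shelf 5: 220 + 80 = 300
  shelf 6: 210 = 210
  shelf 7: 200 = 200
  shelf 8: 180 + 110 = 290
  shelf 9: 180 = 180
  shelf 10: 140 + 140 = 280
  shelf 11: 130 = 130
No arrangement into 10 shelves stays within capacity, so 11 is optimal.

11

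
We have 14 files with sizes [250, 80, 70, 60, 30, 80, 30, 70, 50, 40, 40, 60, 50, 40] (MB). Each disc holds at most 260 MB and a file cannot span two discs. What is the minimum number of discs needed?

4

Total = 250 + 80 + 80 + 70 + 70 + 60 + 60 + 50 + 50 + 40 + 40 + 40 + 30 + 30 = 950 MB.
Lower bound: ⌈950/260⌉ = 4 discs.
A packing using 4 discs:
  disc 1: 250 = 250
  disc 2: 80 + 80 + 70 + 30 = 260
  disc 3: 70 + 60 + 60 + 50 = 240
  disc 4: 50 + 40 + 40 + 40 + 30 = 200
This matches the lower bound, so 4 is optimal.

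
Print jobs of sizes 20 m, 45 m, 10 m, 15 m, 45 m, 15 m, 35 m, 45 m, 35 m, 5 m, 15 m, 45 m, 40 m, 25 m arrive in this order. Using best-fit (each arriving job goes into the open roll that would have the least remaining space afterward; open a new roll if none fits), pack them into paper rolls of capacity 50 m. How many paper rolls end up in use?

  20 → roll 1 (new)  [load 20/50]
  45 → roll 2 (new)  [load 45/50]
  10 → roll 1  [load 30/50]
  15 → roll 1  [load 45/50]
  45 → roll 3 (new)  [load 45/50]
  15 → roll 4 (new)  [load 15/50]
  35 → roll 4  [load 50/50]
  45 → roll 5 (new)  [load 45/50]
  35 → roll 6 (new)  [load 35/50]
  5 → roll 1  [load 50/50]
  15 → roll 6  [load 50/50]
  45 → roll 7 (new)  [load 45/50]
  40 → roll 8 (new)  [load 40/50]
  25 → roll 9 (new)  [load 25/50]
9 paper rolls opened.

9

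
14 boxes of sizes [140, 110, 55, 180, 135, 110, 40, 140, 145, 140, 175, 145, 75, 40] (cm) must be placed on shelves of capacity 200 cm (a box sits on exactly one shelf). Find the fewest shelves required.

10

Total = 180 + 175 + 145 + 145 + 140 + 140 + 140 + 135 + 110 + 110 + 75 + 55 + 40 + 40 = 1630 cm.
Lower bound: ⌈1630/200⌉ = 9 shelves.
Also, 10 boxes each exceed 100 cm, and no two of those can share a shelf, so at least 10 shelves are needed.
A packing using 10 shelves:
  shelf 1: 180 = 180
  shelf 2: 175 = 175
  shelf 3: 145 + 55 = 200
  shelf 4: 145 + 40 = 185
  shelf 5: 140 + 40 = 180
  shelf 6: 140 = 140
  shelf 7: 140 = 140
  shelf 8: 135 = 135
  shelf 9: 110 + 75 = 185
  shelf 10: 110 = 110
This matches the lower bound, so 10 is optimal.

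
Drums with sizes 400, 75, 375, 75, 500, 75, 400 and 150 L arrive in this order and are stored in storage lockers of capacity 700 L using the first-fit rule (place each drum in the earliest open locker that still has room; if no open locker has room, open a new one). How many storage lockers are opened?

  400 → locker 1 (new)  [load 400/700]
  75 → locker 1  [load 475/700]
  375 → locker 2 (new)  [load 375/700]
  75 → locker 1  [load 550/700]
  500 → locker 3 (new)  [load 500/700]
  75 → locker 1  [load 625/700]
  400 → locker 4 (new)  [load 400/700]
  150 → locker 2  [load 525/700]
4 storage lockers opened.

4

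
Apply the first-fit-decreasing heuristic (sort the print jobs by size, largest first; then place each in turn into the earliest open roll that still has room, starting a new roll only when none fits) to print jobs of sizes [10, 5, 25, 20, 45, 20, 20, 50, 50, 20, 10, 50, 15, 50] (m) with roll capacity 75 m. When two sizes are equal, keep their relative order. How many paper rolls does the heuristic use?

Sorted descending: 50, 50, 50, 50, 45, 25, 20, 20, 20, 20, 15, 10, 10, 5.
  50 → roll 1 (new)  [load 50/75]
  50 → roll 2 (new)  [load 50/75]
  50 → roll 3 (new)  [load 50/75]
  50 → roll 4 (new)  [load 50/75]
  45 → roll 5 (new)  [load 45/75]
  25 → roll 1  [load 75/75]
  20 → roll 2  [load 70/75]
  20 → roll 3  [load 70/75]
  20 → roll 4  [load 70/75]
  20 → roll 5  [load 65/75]
  15 → roll 6 (new)  [load 15/75]
  10 → roll 5  [load 75/75]
  10 → roll 6  [load 25/75]
  5 → roll 2  [load 75/75]
6 paper rolls opened.

6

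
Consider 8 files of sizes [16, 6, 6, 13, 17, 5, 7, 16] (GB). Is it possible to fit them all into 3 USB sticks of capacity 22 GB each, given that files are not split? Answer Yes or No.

No

Total = 86 GB; ⌈86/22⌉ = 4.
At least 4 USB sticks are required, but only 3 are allowed.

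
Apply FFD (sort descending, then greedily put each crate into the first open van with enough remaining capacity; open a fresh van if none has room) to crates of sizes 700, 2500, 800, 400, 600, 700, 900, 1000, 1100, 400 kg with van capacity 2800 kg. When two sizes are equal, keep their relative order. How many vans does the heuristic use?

4

Sorted descending: 2500, 1100, 1000, 900, 800, 700, 700, 600, 400, 400.
  2500 → van 1 (new)  [load 2500/2800]
  1100 → van 2 (new)  [load 1100/2800]
  1000 → van 2  [load 2100/2800]
  900 → van 3 (new)  [load 900/2800]
  800 → van 3  [load 1700/2800]
  700 → van 2  [load 2800/2800]
  700 → van 3  [load 2400/2800]
  600 → van 4 (new)  [load 600/2800]
  400 → van 3  [load 2800/2800]
  400 → van 4  [load 1000/2800]
4 vans opened.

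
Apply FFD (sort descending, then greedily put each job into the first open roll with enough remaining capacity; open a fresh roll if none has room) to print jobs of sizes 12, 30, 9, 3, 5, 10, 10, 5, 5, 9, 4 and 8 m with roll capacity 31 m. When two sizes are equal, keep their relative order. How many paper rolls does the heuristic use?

4

Sorted descending: 30, 12, 10, 10, 9, 9, 8, 5, 5, 5, 4, 3.
  30 → roll 1 (new)  [load 30/31]
  12 → roll 2 (new)  [load 12/31]
  10 → roll 2  [load 22/31]
  10 → roll 3 (new)  [load 10/31]
  9 → roll 2  [load 31/31]
  9 → roll 3  [load 19/31]
  8 → roll 3  [load 27/31]
  5 → roll 4 (new)  [load 5/31]
  5 → roll 4  [load 10/31]
  5 → roll 4  [load 15/31]
  4 → roll 3  [load 31/31]
  3 → roll 4  [load 18/31]
4 paper rolls opened.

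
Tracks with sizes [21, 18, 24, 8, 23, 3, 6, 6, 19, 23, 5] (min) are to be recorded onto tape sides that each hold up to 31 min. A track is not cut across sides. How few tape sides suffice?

Total = 24 + 23 + 23 + 21 + 19 + 18 + 8 + 6 + 6 + 5 + 3 = 156 min.
Lower bound: ⌈156/31⌉ = 6 tape sides.
A packing using 6 tape sides:
  side 1: 24 + 6 = 30
  side 2: 23 + 8 = 31
  side 3: 23 + 6 = 29
  side 4: 21 + 5 + 3 = 29
  side 5: 19 = 19
  side 6: 18 = 18
This matches the lower bound, so 6 is optimal.

6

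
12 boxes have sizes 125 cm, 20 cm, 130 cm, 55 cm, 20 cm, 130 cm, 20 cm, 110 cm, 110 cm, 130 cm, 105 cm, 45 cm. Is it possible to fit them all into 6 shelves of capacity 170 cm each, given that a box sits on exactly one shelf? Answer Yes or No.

No

Total = 1000 cm; ⌈1000/170⌉ = 6.
7 boxes each exceed half the capacity and cannot share a shelf, forcing at least 7 shelves.
At least 7 shelves are required, but only 6 are allowed.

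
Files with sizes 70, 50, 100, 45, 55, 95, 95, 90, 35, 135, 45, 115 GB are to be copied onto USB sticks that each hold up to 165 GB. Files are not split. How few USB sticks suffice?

Total = 135 + 115 + 100 + 95 + 95 + 90 + 70 + 55 + 50 + 45 + 45 + 35 = 930 GB.
Lower bound: ⌈930/165⌉ = 6 USB sticks.
A packing using 7 USB sticks:
  USB stick 1: 135 = 135
  USB stick 2: 115 + 50 = 165
  USB stick 3: 100 + 55 = 155
  USB stick 4: 95 + 70 = 165
  USB stick 5: 95 + 45 = 140
  USB stick 6: 90 + 45 = 135
  USB stick 7: 35 = 35
No arrangement into 6 USB sticks stays within capacity, so 7 is optimal.

7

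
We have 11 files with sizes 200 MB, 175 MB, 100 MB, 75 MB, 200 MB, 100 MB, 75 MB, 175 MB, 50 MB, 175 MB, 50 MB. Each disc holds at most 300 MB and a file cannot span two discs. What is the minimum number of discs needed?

5

Total = 200 + 200 + 175 + 175 + 175 + 100 + 100 + 75 + 75 + 50 + 50 = 1375 MB.
Lower bound: ⌈1375/300⌉ = 5 discs.
A packing using 5 discs:
  disc 1: 200 + 100 = 300
  disc 2: 200 + 100 = 300
  disc 3: 175 + 75 + 50 = 300
  disc 4: 175 + 75 + 50 = 300
  disc 5: 175 = 175
This matches the lower bound, so 5 is optimal.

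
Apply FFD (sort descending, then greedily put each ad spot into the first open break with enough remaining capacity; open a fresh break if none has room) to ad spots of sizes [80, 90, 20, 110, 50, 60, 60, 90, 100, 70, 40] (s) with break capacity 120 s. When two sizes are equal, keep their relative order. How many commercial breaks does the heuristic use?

Sorted descending: 110, 100, 90, 90, 80, 70, 60, 60, 50, 40, 20.
  110 → break 1 (new)  [load 110/120]
  100 → break 2 (new)  [load 100/120]
  90 → break 3 (new)  [load 90/120]
  90 → break 4 (new)  [load 90/120]
  80 → break 5 (new)  [load 80/120]
  70 → break 6 (new)  [load 70/120]
  60 → break 7 (new)  [load 60/120]
  60 → break 7  [load 120/120]
  50 → break 6  [load 120/120]
  40 → break 5  [load 120/120]
  20 → break 2  [load 120/120]
7 commercial breaks opened.

7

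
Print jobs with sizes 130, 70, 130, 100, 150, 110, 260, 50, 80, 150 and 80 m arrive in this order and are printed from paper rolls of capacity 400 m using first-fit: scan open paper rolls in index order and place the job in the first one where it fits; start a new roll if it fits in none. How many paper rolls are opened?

  130 → roll 1 (new)  [load 130/400]
  70 → roll 1  [load 200/400]
  130 → roll 1  [load 330/400]
  100 → roll 2 (new)  [load 100/400]
  150 → roll 2  [load 250/400]
  110 → roll 2  [load 360/400]
  260 → roll 3 (new)  [load 260/400]
  50 → roll 1  [load 380/400]
  80 → roll 3  [load 340/400]
  150 → roll 4 (new)  [load 150/400]
  80 → roll 4  [load 230/400]
4 paper rolls opened.

4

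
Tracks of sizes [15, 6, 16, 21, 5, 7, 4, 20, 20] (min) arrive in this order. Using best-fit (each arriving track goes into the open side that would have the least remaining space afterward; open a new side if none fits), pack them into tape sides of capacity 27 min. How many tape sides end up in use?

5

  15 → side 1 (new)  [load 15/27]
  6 → side 1  [load 21/27]
  16 → side 2 (new)  [load 16/27]
  21 → side 3 (new)  [load 21/27]
  5 → side 1  [load 26/27]
  7 → side 2  [load 23/27]
  4 → side 2  [load 27/27]
  20 → side 4 (new)  [load 20/27]
  20 → side 5 (new)  [load 20/27]
5 tape sides opened.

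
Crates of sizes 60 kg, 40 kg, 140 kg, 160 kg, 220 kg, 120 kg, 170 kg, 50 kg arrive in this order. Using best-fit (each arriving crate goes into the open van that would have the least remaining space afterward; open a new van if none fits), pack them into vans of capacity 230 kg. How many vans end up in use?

  60 → van 1 (new)  [load 60/230]
  40 → van 1  [load 100/230]
  140 → van 2 (new)  [load 140/230]
  160 → van 3 (new)  [load 160/230]
  220 → van 4 (new)  [load 220/230]
  120 → van 1  [load 220/230]
  170 → van 5 (new)  [load 170/230]
  50 → van 5  [load 220/230]
5 vans opened.

5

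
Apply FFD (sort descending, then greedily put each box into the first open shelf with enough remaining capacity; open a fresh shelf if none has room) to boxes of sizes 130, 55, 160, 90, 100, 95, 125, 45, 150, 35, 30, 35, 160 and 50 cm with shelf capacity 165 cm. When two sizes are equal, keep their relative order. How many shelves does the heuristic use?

8

Sorted descending: 160, 160, 150, 130, 125, 100, 95, 90, 55, 50, 45, 35, 35, 30.
  160 → shelf 1 (new)  [load 160/165]
  160 → shelf 2 (new)  [load 160/165]
  150 → shelf 3 (new)  [load 150/165]
  130 → shelf 4 (new)  [load 130/165]
  125 → shelf 5 (new)  [load 125/165]
  100 → shelf 6 (new)  [load 100/165]
  95 → shelf 7 (new)  [load 95/165]
  90 → shelf 8 (new)  [load 90/165]
  55 → shelf 6  [load 155/165]
  50 → shelf 7  [load 145/165]
  45 → shelf 8  [load 135/165]
  35 → shelf 4  [load 165/165]
  35 → shelf 5  [load 160/165]
  30 → shelf 8  [load 165/165]
8 shelves opened.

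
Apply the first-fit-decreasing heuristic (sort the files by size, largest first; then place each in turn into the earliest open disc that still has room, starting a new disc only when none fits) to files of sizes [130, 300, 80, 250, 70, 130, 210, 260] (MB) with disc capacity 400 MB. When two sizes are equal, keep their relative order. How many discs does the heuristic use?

Sorted descending: 300, 260, 250, 210, 130, 130, 80, 70.
  300 → disc 1 (new)  [load 300/400]
  260 → disc 2 (new)  [load 260/400]
  250 → disc 3 (new)  [load 250/400]
  210 → disc 4 (new)  [load 210/400]
  130 → disc 2  [load 390/400]
  130 → disc 3  [load 380/400]
  80 → disc 1  [load 380/400]
  70 → disc 4  [load 280/400]
4 discs opened.

4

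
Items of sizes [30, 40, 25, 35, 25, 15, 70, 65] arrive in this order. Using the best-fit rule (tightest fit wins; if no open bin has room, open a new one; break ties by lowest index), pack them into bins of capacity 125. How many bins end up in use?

3

  30 → bin 1 (new)  [load 30/125]
  40 → bin 1  [load 70/125]
  25 → bin 1  [load 95/125]
  35 → bin 2 (new)  [load 35/125]
  25 → bin 1  [load 120/125]
  15 → bin 2  [load 50/125]
  70 → bin 2  [load 120/125]
  65 → bin 3 (new)  [load 65/125]
3 bins opened.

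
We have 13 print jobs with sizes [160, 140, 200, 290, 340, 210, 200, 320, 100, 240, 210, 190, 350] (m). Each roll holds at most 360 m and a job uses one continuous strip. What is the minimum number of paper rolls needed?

Total = 350 + 340 + 320 + 290 + 240 + 210 + 210 + 200 + 200 + 190 + 160 + 140 + 100 = 2950 m.
Lower bound: ⌈2950/360⌉ = 9 paper rolls.
Also, 10 print jobs each exceed 180 m, and no two of those can share a roll, so at least 10 paper rolls are needed.
A packing using 10 paper rolls:
  roll 1: 350 = 350
  roll 2: 340 = 340
  roll 3: 320 = 320
  roll 4: 290 = 290
  roll 5: 240 + 100 = 340
  roll 6: 210 + 140 = 350
  roll 7: 210 = 210
  roll 8: 200 + 160 = 360
  roll 9: 200 = 200
  roll 10: 190 = 190
This matches the lower bound, so 10 is optimal.

10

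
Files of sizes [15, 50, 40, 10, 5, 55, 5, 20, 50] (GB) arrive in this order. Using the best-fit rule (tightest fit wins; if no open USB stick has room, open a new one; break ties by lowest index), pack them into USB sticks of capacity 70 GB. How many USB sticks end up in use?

  15 → USB stick 1 (new)  [load 15/70]
  50 → USB stick 1  [load 65/70]
  40 → USB stick 2 (new)  [load 40/70]
  10 → USB stick 2  [load 50/70]
  5 → USB stick 1  [load 70/70]
  55 → USB stick 3 (new)  [load 55/70]
  5 → USB stick 3  [load 60/70]
  20 → USB stick 2  [load 70/70]
  50 → USB stick 4 (new)  [load 50/70]
4 USB sticks opened.

4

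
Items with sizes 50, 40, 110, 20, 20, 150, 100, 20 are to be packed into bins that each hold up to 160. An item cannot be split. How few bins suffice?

4

Total = 150 + 110 + 100 + 50 + 40 + 20 + 20 + 20 = 510.
Lower bound: ⌈510/160⌉ = 4 bins.
A packing using 4 bins:
  bin 1: 150 = 150
  bin 2: 110 + 50 = 160
  bin 3: 100 + 40 + 20 = 160
  bin 4: 20 + 20 = 40
This matches the lower bound, so 4 is optimal.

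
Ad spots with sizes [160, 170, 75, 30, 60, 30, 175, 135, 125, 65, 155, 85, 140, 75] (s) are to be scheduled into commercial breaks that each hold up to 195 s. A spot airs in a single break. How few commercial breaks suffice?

Total = 175 + 170 + 160 + 155 + 140 + 135 + 125 + 85 + 75 + 75 + 65 + 60 + 30 + 30 = 1480 s.
Lower bound: ⌈1480/195⌉ = 8 commercial breaks.
A packing using 9 commercial breaks:
  break 1: 175 = 175
  break 2: 170 = 170
  break 3: 160 + 30 = 190
  break 4: 155 + 30 = 185
  break 5: 140 = 140
  break 6: 135 + 60 = 195
  break 7: 125 + 65 = 190
  break 8: 85 + 75 = 160
  break 9: 75 = 75
No arrangement into 8 commercial breaks stays within capacity, so 9 is optimal.

9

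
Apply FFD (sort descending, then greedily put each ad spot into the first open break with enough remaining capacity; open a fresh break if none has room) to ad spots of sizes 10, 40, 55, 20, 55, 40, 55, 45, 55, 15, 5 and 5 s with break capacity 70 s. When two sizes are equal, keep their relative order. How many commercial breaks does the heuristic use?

7

Sorted descending: 55, 55, 55, 55, 45, 40, 40, 20, 15, 10, 5, 5.
  55 → break 1 (new)  [load 55/70]
  55 → break 2 (new)  [load 55/70]
  55 → break 3 (new)  [load 55/70]
  55 → break 4 (new)  [load 55/70]
  45 → break 5 (new)  [load 45/70]
  40 → break 6 (new)  [load 40/70]
  40 → break 7 (new)  [load 40/70]
  20 → break 5  [load 65/70]
  15 → break 1  [load 70/70]
  10 → break 2  [load 65/70]
  5 → break 2  [load 70/70]
  5 → break 3  [load 60/70]
7 commercial breaks opened.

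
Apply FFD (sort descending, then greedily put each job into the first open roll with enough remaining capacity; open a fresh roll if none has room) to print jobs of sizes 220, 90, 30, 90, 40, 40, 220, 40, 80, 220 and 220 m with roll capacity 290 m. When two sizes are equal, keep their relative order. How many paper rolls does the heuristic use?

5

Sorted descending: 220, 220, 220, 220, 90, 90, 80, 40, 40, 40, 30.
  220 → roll 1 (new)  [load 220/290]
  220 → roll 2 (new)  [load 220/290]
  220 → roll 3 (new)  [load 220/290]
  220 → roll 4 (new)  [load 220/290]
  90 → roll 5 (new)  [load 90/290]
  90 → roll 5  [load 180/290]
  80 → roll 5  [load 260/290]
  40 → roll 1  [load 260/290]
  40 → roll 2  [load 260/290]
  40 → roll 3  [load 260/290]
  30 → roll 1  [load 290/290]
5 paper rolls opened.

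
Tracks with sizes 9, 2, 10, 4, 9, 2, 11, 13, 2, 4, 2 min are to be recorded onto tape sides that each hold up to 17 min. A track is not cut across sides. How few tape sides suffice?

Total = 13 + 11 + 10 + 9 + 9 + 4 + 4 + 2 + 2 + 2 + 2 = 68 min.
Lower bound: ⌈68/17⌉ = 4 tape sides.
Also, 5 tracks each exceed 17/2 min, and no two of those can share a side, so at least 5 tape sides are needed.
A packing using 5 tape sides:
  side 1: 13 + 4 = 17
  side 2: 11 + 4 + 2 = 17
  side 3: 10 + 2 + 2 + 2 = 16
  side 4: 9 = 9
  side 5: 9 = 9
This matches the lower bound, so 5 is optimal.

5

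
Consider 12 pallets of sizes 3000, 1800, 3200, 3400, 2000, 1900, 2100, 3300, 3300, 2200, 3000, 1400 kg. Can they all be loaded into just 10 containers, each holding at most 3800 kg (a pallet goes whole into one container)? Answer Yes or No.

Yes

A valid assignment using 10 containers:
  container 1: 3400 = 3400
  container 2: 3300 = 3300
  container 3: 3300 = 3300
  container 4: 3200 = 3200
  container 5: 3000 = 3000
  container 6: 3000 = 3000
  container 7: 2200 + 1400 = 3600
  container 8: 2100 = 2100
  container 9: 2000 + 1800 = 3800
  container 10: 1900 = 1900
Every load is within 3800 kg, so 10 containers suffice.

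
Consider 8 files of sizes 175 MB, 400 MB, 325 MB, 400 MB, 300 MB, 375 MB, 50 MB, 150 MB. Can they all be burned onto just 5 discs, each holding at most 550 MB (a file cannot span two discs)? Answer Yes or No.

A valid assignment using 5 discs:
  disc 1: 400 + 150 = 550
  disc 2: 400 + 50 = 450
  disc 3: 375 + 175 = 550
  disc 4: 325 = 325
  disc 5: 300 = 300
Every load is within 550 MB, so 5 discs suffice.

Yes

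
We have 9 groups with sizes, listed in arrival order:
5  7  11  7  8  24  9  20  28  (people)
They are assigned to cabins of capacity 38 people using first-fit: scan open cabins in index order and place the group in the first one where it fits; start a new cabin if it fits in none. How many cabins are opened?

4

  5 → cabin 1 (new)  [load 5/38]
  7 → cabin 1  [load 12/38]
  11 → cabin 1  [load 23/38]
  7 → cabin 1  [load 30/38]
  8 → cabin 1  [load 38/38]
  24 → cabin 2 (new)  [load 24/38]
  9 → cabin 2  [load 33/38]
  20 → cabin 3 (new)  [load 20/38]
  28 → cabin 4 (new)  [load 28/38]
4 cabins opened.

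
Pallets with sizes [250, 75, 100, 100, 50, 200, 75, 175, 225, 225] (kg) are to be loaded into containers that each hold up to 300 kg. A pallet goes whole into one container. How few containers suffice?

5

Total = 250 + 225 + 225 + 200 + 175 + 100 + 100 + 75 + 75 + 50 = 1475 kg.
Lower bound: ⌈1475/300⌉ = 5 containers.
A packing using 5 containers:
  container 1: 250 + 50 = 300
  container 2: 225 + 75 = 300
  container 3: 225 + 75 = 300
  container 4: 200 + 100 = 300
  container 5: 175 + 100 = 275
This matches the lower bound, so 5 is optimal.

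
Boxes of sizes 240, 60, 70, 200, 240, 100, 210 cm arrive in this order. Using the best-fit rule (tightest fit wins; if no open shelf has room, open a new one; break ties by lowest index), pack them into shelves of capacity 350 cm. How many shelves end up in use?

  240 → shelf 1 (new)  [load 240/350]
  60 → shelf 1  [load 300/350]
  70 → shelf 2 (new)  [load 70/350]
  200 → shelf 2  [load 270/350]
  240 → shelf 3 (new)  [load 240/350]
  100 → shelf 3  [load 340/350]
  210 → shelf 4 (new)  [load 210/350]
4 shelves opened.

4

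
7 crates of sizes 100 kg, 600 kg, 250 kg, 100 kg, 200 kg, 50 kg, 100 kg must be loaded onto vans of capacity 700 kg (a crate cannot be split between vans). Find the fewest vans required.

Total = 600 + 250 + 200 + 100 + 100 + 100 + 50 = 1400 kg.
Lower bound: ⌈1400/700⌉ = 2 vans.
A packing using 2 vans:
  van 1: 600 + 100 = 700
  van 2: 250 + 200 + 100 + 100 + 50 = 700
This matches the lower bound, so 2 is optimal.

2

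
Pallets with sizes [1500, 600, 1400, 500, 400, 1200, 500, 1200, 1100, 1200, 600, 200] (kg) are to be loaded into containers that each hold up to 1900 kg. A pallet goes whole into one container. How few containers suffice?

Total = 1500 + 1400 + 1200 + 1200 + 1200 + 1100 + 600 + 600 + 500 + 500 + 400 + 200 = 10400 kg.
Lower bound: ⌈10400/1900⌉ = 6 containers.
A packing using 6 containers:
  container 1: 1500 + 400 = 1900
  container 2: 1400 + 500 = 1900
  container 3: 1200 + 600 = 1800
  container 4: 1200 + 600 = 1800
  container 5: 1200 + 500 + 200 = 1900
  container 6: 1100 = 1100
This matches the lower bound, so 6 is optimal.

6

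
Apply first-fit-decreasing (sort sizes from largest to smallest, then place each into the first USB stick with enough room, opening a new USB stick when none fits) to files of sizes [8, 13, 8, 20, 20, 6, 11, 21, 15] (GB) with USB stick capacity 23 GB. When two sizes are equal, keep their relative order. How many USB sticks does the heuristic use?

Sorted descending: 21, 20, 20, 15, 13, 11, 8, 8, 6.
  21 → USB stick 1 (new)  [load 21/23]
  20 → USB stick 2 (new)  [load 20/23]
  20 → USB stick 3 (new)  [load 20/23]
  15 → USB stick 4 (new)  [load 15/23]
  13 → USB stick 5 (new)  [load 13/23]
  11 → USB stick 6 (new)  [load 11/23]
  8 → USB stick 4  [load 23/23]
  8 → USB stick 5  [load 21/23]
  6 → USB stick 6  [load 17/23]
6 USB sticks opened.

6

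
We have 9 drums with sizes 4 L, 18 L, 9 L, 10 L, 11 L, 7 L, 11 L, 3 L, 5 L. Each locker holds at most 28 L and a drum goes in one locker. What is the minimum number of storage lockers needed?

3

Total = 18 + 11 + 11 + 10 + 9 + 7 + 5 + 4 + 3 = 78 L.
Lower bound: ⌈78/28⌉ = 3 storage lockers.
A packing using 3 storage lockers:
  locker 1: 18 + 10 = 28
  locker 2: 11 + 11 + 5 = 27
  locker 3: 9 + 7 + 4 + 3 = 23
This matches the lower bound, so 3 is optimal.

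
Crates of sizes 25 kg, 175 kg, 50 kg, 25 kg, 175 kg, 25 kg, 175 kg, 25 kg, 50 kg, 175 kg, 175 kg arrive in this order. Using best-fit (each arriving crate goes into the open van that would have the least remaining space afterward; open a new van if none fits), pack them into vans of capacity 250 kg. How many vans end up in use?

  25 → van 1 (new)  [load 25/250]
  175 → van 1  [load 200/250]
  50 → van 1  [load 250/250]
  25 → van 2 (new)  [load 25/250]
  175 → van 2  [load 200/250]
  25 → van 2  [load 225/250]
  175 → van 3 (new)  [load 175/250]
  25 → van 2  [load 250/250]
  50 → van 3  [load 225/250]
  175 → van 4 (new)  [load 175/250]
  175 → van 5 (new)  [load 175/250]
5 vans opened.

5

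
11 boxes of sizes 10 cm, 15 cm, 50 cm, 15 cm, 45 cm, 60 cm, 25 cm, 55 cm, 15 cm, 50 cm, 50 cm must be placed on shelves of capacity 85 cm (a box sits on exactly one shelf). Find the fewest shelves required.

Total = 60 + 55 + 50 + 50 + 50 + 45 + 25 + 15 + 15 + 15 + 10 = 390 cm.
Lower bound: ⌈390/85⌉ = 5 shelves.
Also, 6 boxes each exceed 85/2 cm, and no two of those can share a shelf, so at least 6 shelves are needed.
A packing using 6 shelves:
  shelf 1: 60 + 25 = 85
  shelf 2: 55 + 15 + 15 = 85
  shelf 3: 50 + 15 + 10 = 75
  shelf 4: 50 = 50
  shelf 5: 50 = 50
  shelf 6: 45 = 45
This matches the lower bound, so 6 is optimal.

6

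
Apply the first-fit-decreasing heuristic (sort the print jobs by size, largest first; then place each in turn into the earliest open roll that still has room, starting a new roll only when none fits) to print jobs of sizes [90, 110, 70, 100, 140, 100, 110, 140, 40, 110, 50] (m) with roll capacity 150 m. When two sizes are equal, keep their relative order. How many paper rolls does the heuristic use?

Sorted descending: 140, 140, 110, 110, 110, 100, 100, 90, 70, 50, 40.
  140 → roll 1 (new)  [load 140/150]
  140 → roll 2 (new)  [load 140/150]
  110 → roll 3 (new)  [load 110/150]
  110 → roll 4 (new)  [load 110/150]
  110 → roll 5 (new)  [load 110/150]
  100 → roll 6 (new)  [load 100/150]
  100 → roll 7 (new)  [load 100/150]
  90 → roll 8 (new)  [load 90/150]
  70 → roll 9 (new)  [load 70/150]
  50 → roll 6  [load 150/150]
  40 → roll 3  [load 150/150]
9 paper rolls opened.

9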